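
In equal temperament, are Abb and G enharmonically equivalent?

Yes

Abb is pitch class 7; G is pitch class 7.
All spellings map to pitch class 7, so they are enharmonically equivalent.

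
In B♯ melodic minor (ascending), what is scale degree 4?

E#

Degree 4 takes the letter 3 steps above B, which is E.
In melodic minor (ascending), degree 4 sits 5 semitones above the tonic. B# + 5 semitones is pitch class 5, spelled on E as E#.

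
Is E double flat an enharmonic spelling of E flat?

No

Two spellings are enharmonically equivalent only if they share a pitch class.
Here Ebb → 2, Eb → 3; 2 ≠ 3, so they are not.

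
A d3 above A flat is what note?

Cbb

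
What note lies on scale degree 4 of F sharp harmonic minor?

The F# harmonic minor scale runs F# G# A B C# D E#.
Degree 4 is B.

B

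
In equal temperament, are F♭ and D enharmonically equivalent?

No

Two spellings are enharmonically equivalent only if they share a pitch class.
Here Fb → 4, D → 2; 2 ≠ 4, so they are not.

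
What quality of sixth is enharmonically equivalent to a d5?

doubly diminished

A diminished fifth spans 6 semitones.
A sixth spanning 6 semitones is doubly diminished (the major sixth is 9).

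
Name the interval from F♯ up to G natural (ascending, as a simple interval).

minor second

The letter names run F→G, a span of 1 letter step, so the interval is some kind of second.
F# to G is 1 semitone. A major second is 2, so 1 makes it minor.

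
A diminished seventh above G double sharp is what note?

A seventh above G lands on the letter F.
A diminished seventh spans 9 semitones, so G## moves to pitch class 6. On the letter F that is F#.

F#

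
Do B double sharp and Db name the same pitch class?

B## = pitch class 1 and Db = pitch class 1 — the same pitch class, so they are enharmonic equivalents.

Yes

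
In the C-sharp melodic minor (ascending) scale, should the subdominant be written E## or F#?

F#

Each scale degree takes a distinct letter name. Degree 4 of a scale on C must use the letter F.
F# and E## are enharmonically the same pitch, but only F# uses the letter F, so it is the correct spelling here.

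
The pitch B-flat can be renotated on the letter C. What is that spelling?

Bb is pitch class 10. The letter C alone is pitch class 0.
To reach pitch class 10 from C requires an offset of -2 semitones, i.e. double flat: Cbb.

Cbb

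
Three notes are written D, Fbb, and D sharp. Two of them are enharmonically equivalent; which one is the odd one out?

In 12-tone equal temperament, enharmonic equivalents share a pitch class. D is pitch class 2; Fbb is pitch class 3; D# is pitch class 3.
Fbb and D# share pitch class 3, while D is pitch class 2.

D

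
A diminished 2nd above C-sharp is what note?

Db

C up a major second is D, so the target letter is D.
From C#, a diminished second is 0 semitones up: Db.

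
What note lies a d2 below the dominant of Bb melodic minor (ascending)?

The dominant of Bb melodic minor (ascending) is F.
A diminished second (0 semitones) below F lands on the letter E, giving E#.

E#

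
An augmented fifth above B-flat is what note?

B up a perfect fifth is F#, so the target letter is F.
From Bb, an augmented fifth is 8 semitones up: F#.

F#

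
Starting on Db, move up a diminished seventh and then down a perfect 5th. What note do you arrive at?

A diminished seventh up from Db is Cbb (letter C, 9 semitones up).
A perfect fifth down from Cbb is Fbb (letter F, 7 semitones down).

Fbb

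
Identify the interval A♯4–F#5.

Counting letters A–B–C–D–E–F gives a sixth.
A#→F# = 8 semitones, 1 narrower than the major sixth (9), so minor.

minor sixth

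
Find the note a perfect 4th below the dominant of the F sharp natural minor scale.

The dominant of F# natural minor is C#.
A perfect fourth (5 semitones) below C# lands on the letter G, giving G#.

G#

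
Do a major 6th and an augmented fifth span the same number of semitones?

A major sixth spans 9 semitones; an augmented fifth spans 8.
The spans differ, so they are not enharmonic equivalents.

No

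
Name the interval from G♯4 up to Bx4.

augmented third

Counting letters G–A–B gives a third.
G#→B## = 5 semitones, 1 wider than the major third (4), so augmented.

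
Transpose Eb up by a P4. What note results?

A fourth above E lands on the letter A.
A perfect fourth spans 5 semitones, so Eb moves to pitch class 8. On the letter A that is Ab.

Ab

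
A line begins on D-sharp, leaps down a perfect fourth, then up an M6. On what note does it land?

A perfect fourth down from D# is A# (letter A, 5 semitones down).
A major sixth up from A# is F## (letter F, 9 semitones up).

F##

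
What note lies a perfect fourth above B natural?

B up a perfect fourth is E, so the target letter is E.
From B, a perfect fourth is 5 semitones up: E.

E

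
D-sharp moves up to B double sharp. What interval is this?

Counting letters D–E–F–G–A–B gives a sixth.
D#→B## = 10 semitones, 1 wider than the major sixth (9), so augmented.

augmented sixth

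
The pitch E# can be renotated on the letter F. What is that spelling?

Plain F sits at the same pitch as E#, so on the letter F the same pitch needs a natural: F.

F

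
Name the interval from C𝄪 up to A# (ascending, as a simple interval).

minor sixth

Counting letters C–D–E–F–G–A gives a sixth.
C##→A# = 8 semitones, 1 narrower than the major sixth (9), so minor.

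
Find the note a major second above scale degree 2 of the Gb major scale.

Bb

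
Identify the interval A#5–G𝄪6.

Counting letters A–B–C–D–E–F–G gives a seventh.
A#→G## = 11 semitones, exactly the major seventh.

major seventh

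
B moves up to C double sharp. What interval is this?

augmented second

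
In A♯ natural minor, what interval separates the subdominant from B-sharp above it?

The subdominant of A# natural minor is D#.
D# up to B#: letters D→B make it a sixth; 9 semitones makes it major.

major sixth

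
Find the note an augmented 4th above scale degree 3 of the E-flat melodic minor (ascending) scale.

C

Scale degree 3 of Eb melodic minor (ascending) is Gb.
An augmented fourth (6 semitones) above Gb lands on the letter C, giving C.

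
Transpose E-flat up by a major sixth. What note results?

C

A sixth above E lands on the letter C.
A major sixth spans 9 semitones, so Eb moves to pitch class 0. On the letter C that is C.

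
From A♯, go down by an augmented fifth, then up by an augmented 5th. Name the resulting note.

An augmented fifth down from A# is D (letter D, 8 semitones down).
An augmented fifth up from D is A# (letter A, 8 semitones up).

A#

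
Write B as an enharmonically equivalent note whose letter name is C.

Cb

Plain C sits 1 semitone above B, so on the letter C the same pitch needs a flat: Cb.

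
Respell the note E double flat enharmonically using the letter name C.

C##

Plain C sits 2 semitones below Ebb, so on the letter C the same pitch needs a double sharp: C##.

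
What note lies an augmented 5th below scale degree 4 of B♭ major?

Scale degree 4 of Bb major is Eb.
An augmented fifth (8 semitones) below Eb lands on the letter A, giving Abb.

Abb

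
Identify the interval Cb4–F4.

augmented fourth

Counting letters C–D–E–F gives a fourth.
Cb→F = 6 semitones, 1 wider than the perfect fourth (5), so augmented.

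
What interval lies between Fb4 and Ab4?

major third

Counting letters F–G–A gives a third.
Fb→Ab = 4 semitones, exactly the major third.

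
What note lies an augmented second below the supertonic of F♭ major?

Fbb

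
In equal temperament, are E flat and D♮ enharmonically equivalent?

No

Eb is pitch class 3; D is pitch class 2.
The pitch classes differ (3 vs. 2), so they are not enharmonic equivalents.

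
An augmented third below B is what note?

Gb

A third below B lands on the letter G.
An augmented third spans 5 semitones, so B moves to pitch class 6. On the letter G that is Gb.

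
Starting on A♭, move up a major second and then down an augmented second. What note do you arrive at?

A major second up from Ab is Bb (letter B, 2 semitones up).
An augmented second down from Bb is Abb (letter A, 3 semitones down).

Abb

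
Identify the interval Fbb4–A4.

Counting letters F–G–A gives a third.
Fbb→A = 6 semitones, 2 wider than the major third (4), so doubly augmented.

doubly augmented third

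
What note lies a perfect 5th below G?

C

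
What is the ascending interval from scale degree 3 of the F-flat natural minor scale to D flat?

augmented fourth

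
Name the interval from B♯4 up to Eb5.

doubly diminished fourth

Counting letters B–C–D–E gives a fourth.
B#→Eb = 3 semitones, 2 narrower than the perfect fourth (5), so doubly diminished.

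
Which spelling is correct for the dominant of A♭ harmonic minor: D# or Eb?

Each scale degree takes a distinct letter name. Degree 5 of a scale on A must use the letter E.
Eb and D# are enharmonically the same pitch, but only Eb uses the letter E, so it is the correct spelling here.

Eb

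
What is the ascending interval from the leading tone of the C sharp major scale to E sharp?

The leading tone of C# major is B#.
B# up to E#: letters B→E make it a fourth; 5 semitones makes it perfect.

perfect fourth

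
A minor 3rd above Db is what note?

Fb

D up a major third is F#, so the target letter is F.
From Db, a minor third is 3 semitones up: Fb.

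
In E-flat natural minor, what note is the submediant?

Cb

Degree 6 takes the letter 5 steps above E, which is C.
In natural minor, degree 6 sits 8 semitones above the tonic. Eb + 8 semitones is pitch class 11, spelled on C as Cb.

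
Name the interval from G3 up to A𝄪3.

doubly augmented second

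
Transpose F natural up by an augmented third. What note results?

A#

F up a major third is A, so the target letter is A.
From F, an augmented third is 5 semitones up: A#.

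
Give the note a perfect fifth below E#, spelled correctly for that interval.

E down a perfect fifth is A, so the target letter is A.
From E#, a perfect fifth is 7 semitones down: A#.

A#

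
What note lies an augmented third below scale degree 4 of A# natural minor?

Scale degree 4 of A# natural minor is D#.
An augmented third (5 semitones) below D# lands on the letter B, giving Bb.

Bb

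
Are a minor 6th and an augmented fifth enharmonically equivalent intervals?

Yes

A minor sixth spans 8 semitones; an augmented fifth spans 8.
They are enharmonically equivalent.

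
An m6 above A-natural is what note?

A sixth above A lands on the letter F.
A minor sixth spans 8 semitones, so A moves to pitch class 5. On the letter F that is F.

F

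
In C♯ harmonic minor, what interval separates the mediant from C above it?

minor sixth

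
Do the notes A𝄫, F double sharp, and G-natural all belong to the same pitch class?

Abb = pitch class 7 and F## = pitch class 7 and G = pitch class 7 — the same pitch class, so they are enharmonic equivalents.

Yes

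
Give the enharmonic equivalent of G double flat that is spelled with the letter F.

F

Gbb is pitch class 5. The letter F alone is pitch class 5.
Pitch class 5 on F needs no accidental: F.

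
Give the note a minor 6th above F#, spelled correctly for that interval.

D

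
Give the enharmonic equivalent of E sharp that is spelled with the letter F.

Plain F sits at the same pitch as E#, so on the letter F the same pitch needs a natural: F.

F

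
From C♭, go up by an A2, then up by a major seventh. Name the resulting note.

An augmented second up from Cb is D (letter D, 3 semitones up).
A major seventh up from D is C# (letter C, 11 semitones up).

C#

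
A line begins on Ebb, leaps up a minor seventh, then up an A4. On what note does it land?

A minor seventh up from Ebb is Dbb (letter D, 10 semitones up).
An augmented fourth up from Dbb is Gb (letter G, 6 semitones up).

Gb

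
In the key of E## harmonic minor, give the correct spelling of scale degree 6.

Degree 6 takes the letter 5 steps above E, which is C.
In harmonic minor, degree 6 sits 8 semitones above the tonic. E## + 8 semitones is pitch class 2, spelled on C as C##.

C##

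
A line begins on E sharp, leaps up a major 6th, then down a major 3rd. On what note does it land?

A major sixth up from E# is C## (letter C, 9 semitones up).
A major third down from C## is A# (letter A, 4 semitones down).

A#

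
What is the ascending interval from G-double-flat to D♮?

doubly augmented fifth

Counting letters G–A–B–C–D gives a fifth.
Gbb→D = 9 semitones, 2 wider than the perfect fifth (7), so doubly augmented.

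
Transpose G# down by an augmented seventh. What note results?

A seventh below G lands on the letter A.
An augmented seventh spans 12 semitones, so G# moves to pitch class 8. On the letter A that is Ab.

Ab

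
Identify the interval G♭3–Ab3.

major second

The letter names run G→A, a span of 1 letter step, so the interval is some kind of second.
Gb to Ab is 2 semitones. A major second is 2, so 2 makes it major.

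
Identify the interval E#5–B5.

diminished fifth

The letter names run E→B, a span of 4 letter steps, so the interval is some kind of fifth.
E# to B is 6 semitones. A perfect fifth is 7, so 6 makes it diminished.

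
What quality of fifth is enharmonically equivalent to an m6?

augmented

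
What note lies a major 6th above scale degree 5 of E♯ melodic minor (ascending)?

Scale degree 5 of E# melodic minor (ascending) is B#.
A major sixth (9 semitones) above B# lands on the letter G, giving G##.

G##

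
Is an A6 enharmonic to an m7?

Yes

An augmented sixth spans 10 semitones; a minor seventh spans 10.
They are enharmonically equivalent.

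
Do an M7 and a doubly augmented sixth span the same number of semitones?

Yes

A major seventh spans 11 semitones; a doubly augmented sixth spans 11.
They are enharmonically equivalent.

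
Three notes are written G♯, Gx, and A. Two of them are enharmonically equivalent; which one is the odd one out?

G#

In 12-tone equal temperament, enharmonic equivalents share a pitch class. G# is pitch class 8; G## is pitch class 9; A is pitch class 9.
G## and A share pitch class 9, while G# is pitch class 8.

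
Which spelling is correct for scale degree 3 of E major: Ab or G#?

G#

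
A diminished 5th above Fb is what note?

Cbb

A fifth above F lands on the letter C.
A diminished fifth spans 6 semitones, so Fb moves to pitch class 10. On the letter C that is Cbb.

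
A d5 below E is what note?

A#

E down a perfect fifth is A, so the target letter is A.
From E, a diminished fifth is 6 semitones down: A#.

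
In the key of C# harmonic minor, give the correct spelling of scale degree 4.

F#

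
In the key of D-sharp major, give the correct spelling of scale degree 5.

A#

Degree 5 takes the letter 4 steps above D, which is A.
In major, degree 5 sits 7 semitones above the tonic. D# + 7 semitones is pitch class 10, spelled on A as A#.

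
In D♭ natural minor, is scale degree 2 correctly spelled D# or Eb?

Eb

Each scale degree takes a distinct letter name. Degree 2 of a scale on D must use the letter E.
Eb and D# are enharmonically the same pitch, but only Eb uses the letter E, so it is the correct spelling here.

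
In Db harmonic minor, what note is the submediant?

Degree 6 takes the letter 5 steps above D, which is B.
In harmonic minor, degree 6 sits 8 semitones above the tonic. Db + 8 semitones is pitch class 9, spelled on B as Bbb.

Bbb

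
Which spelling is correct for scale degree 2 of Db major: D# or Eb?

Each scale degree takes a distinct letter name. Degree 2 of a scale on D must use the letter E.
Eb and D# are enharmonically the same pitch, but only Eb uses the letter E, so it is the correct spelling here.

Eb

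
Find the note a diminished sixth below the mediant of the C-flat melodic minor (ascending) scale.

G

The mediant of Cb melodic minor (ascending) is Ebb.
A diminished sixth (7 semitones) below Ebb lands on the letter G, giving G.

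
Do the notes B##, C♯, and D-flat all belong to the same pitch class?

B## = pitch class 1 and C# = pitch class 1 and Db = pitch class 1 — the same pitch class, so they are enharmonic equivalents.

Yes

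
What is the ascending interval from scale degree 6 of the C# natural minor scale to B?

major second

Scale degree 6 of C# natural minor is A.
A up to B: letters A→B make it a second; 2 semitones makes it major.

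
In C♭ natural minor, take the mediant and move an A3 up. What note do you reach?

G

The mediant of Cb natural minor is Ebb.
An augmented third (5 semitones) above Ebb lands on the letter G, giving G.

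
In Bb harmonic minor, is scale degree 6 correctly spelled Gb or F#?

Gb

Each scale degree takes a distinct letter name. Degree 6 of a scale on B must use the letter G.
Gb and F# are enharmonically the same pitch, but only Gb uses the letter G, so it is the correct spelling here.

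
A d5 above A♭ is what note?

A fifth above A lands on the letter E.
A diminished fifth spans 6 semitones, so Ab moves to pitch class 2. On the letter E that is Ebb.

Ebb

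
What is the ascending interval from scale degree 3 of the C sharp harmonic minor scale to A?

perfect fourth

Scale degree 3 of C# harmonic minor is E.
E up to A: letters E→A make it a fourth; 5 semitones makes it perfect.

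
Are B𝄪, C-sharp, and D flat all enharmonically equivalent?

B## is pitch class 1; C# is pitch class 1; Db is pitch class 1.
All spellings map to pitch class 1, so they are enharmonically equivalent.

Yes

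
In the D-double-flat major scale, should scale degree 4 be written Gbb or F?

Gbb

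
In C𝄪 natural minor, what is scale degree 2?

D##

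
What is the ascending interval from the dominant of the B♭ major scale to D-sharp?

augmented sixth

The dominant of Bb major is F.
F up to D#: letters F→D make it a sixth; 10 semitones makes it augmented.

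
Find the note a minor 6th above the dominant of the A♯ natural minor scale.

The dominant of A# natural minor is E#.
A minor sixth (8 semitones) above E# lands on the letter C, giving C#.

C#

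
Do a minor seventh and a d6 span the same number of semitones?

A minor seventh spans 10 semitones; a diminished sixth spans 7.
The spans differ, so they are not enharmonic equivalents.

No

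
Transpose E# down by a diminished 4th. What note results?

A fourth below E lands on the letter B.
A diminished fourth spans 4 semitones, so E# moves to pitch class 1. On the letter B that is B##.

B##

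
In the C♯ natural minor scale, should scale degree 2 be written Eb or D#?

Each scale degree takes a distinct letter name. Degree 2 of a scale on C must use the letter D.
D# and Eb are enharmonically the same pitch, but only D# uses the letter D, so it is the correct spelling here.

D#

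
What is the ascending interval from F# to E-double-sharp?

The letter names run F→E, a span of 6 letter steps, so the interval is some kind of seventh.
F# to E## is 12 semitones. A major seventh is 11, so 12 makes it augmented.

augmented seventh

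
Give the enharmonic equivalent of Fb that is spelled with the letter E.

Plain E sits at the same pitch as Fb, so on the letter E the same pitch needs a natural: E.

E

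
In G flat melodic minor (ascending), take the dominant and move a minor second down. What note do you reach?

C

The dominant of Gb melodic minor (ascending) is Db.
A minor second (1 semitone) below Db lands on the letter C, giving C.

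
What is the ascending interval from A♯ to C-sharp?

minor third

The letter names run A→C, a span of 2 letter steps, so the interval is some kind of third.
A# to C# is 3 semitones. A major third is 4, so 3 makes it minor.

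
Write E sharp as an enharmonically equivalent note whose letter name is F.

F

Plain F sits at the same pitch as E#, so on the letter F the same pitch needs a natural: F.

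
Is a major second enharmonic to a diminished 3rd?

A major second spans 2 semitones; a diminished third spans 2.
They are enharmonically equivalent.

Yes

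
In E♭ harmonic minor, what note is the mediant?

Degree 3 takes the letter 2 steps above E, which is G.
In harmonic minor, degree 3 sits 3 semitones above the tonic. Eb + 3 semitones is pitch class 6, spelled on G as Gb.

Gb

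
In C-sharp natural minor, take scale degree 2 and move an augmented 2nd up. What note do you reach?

E##

Scale degree 2 of C# natural minor is D#.
An augmented second (3 semitones) above D# lands on the letter E, giving E##.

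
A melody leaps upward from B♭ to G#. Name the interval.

The letter names run B→G, a span of 5 letter steps, so the interval is some kind of sixth.
Bb to G# is 10 semitones. A major sixth is 9, so 10 makes it augmented.

augmented sixth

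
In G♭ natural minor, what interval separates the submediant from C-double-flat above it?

The submediant of Gb natural minor is Ebb.
Ebb up to Cbb: letters E→C make it a sixth; 8 semitones makes it minor.

minor sixth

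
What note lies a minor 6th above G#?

G up a major sixth is E, so the target letter is E.
From G#, a minor sixth is 8 semitones up: E.

E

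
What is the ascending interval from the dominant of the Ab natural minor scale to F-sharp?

augmented second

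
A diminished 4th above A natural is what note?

Db

A fourth above A lands on the letter D.
A diminished fourth spans 4 semitones, so A moves to pitch class 1. On the letter D that is Db.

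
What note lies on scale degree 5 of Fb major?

Degree 5 takes the letter 4 steps above F, which is C.
In major, degree 5 sits 7 semitones above the tonic. Fb + 7 semitones is pitch class 11, spelled on C as Cb.

Cb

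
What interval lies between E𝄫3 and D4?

augmented seventh

Counting letters E–F–G–A–B–C–D gives a seventh.
Ebb→D = 12 semitones, 1 wider than the major seventh (11), so augmented.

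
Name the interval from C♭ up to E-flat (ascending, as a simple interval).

major third

The letter names run C→E, a span of 2 letter steps, so the interval is some kind of third.
Cb to Eb is 4 semitones. A major third is 4, so 4 makes it major.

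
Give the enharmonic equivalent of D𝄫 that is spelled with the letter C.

Plain C sits at the same pitch as Dbb, so on the letter C the same pitch needs a natural: C.

C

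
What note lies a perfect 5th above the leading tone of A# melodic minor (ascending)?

D##

The leading tone of A# melodic minor (ascending) is G##.
A perfect fifth (7 semitones) above G## lands on the letter D, giving D##.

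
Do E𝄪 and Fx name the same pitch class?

E## is pitch class 6; F## is pitch class 7.
The pitch classes differ (6 vs. 7), so they are not enharmonic equivalents.

No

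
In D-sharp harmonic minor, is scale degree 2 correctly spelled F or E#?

E#

Each scale degree takes a distinct letter name. Degree 2 of a scale on D must use the letter E.
E# and F are enharmonically the same pitch, but only E# uses the letter E, so it is the correct spelling here.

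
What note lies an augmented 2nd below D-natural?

Cb

A second below D lands on the letter C.
An augmented second spans 3 semitones, so D moves to pitch class 11. On the letter C that is Cb.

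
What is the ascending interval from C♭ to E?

Counting letters C–D–E gives a third.
Cb→E = 5 semitones, 1 wider than the major third (4), so augmented.

augmented third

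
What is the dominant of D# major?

A#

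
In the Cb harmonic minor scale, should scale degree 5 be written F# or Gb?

Each scale degree takes a distinct letter name. Degree 5 of a scale on C must use the letter G.
Gb and F# are enharmonically the same pitch, but only Gb uses the letter G, so it is the correct spelling here.

Gb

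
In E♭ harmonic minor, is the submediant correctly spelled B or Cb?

Cb

Each scale degree takes a distinct letter name. Degree 6 of a scale on E must use the letter C.
Cb and B are enharmonically the same pitch, but only Cb uses the letter C, so it is the correct spelling here.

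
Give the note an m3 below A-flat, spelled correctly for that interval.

A down a major third is F, so the target letter is F.
From Ab, a minor third is 3 semitones down: F.

F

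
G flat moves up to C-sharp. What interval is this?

The letter names run G→C, a span of 3 letter steps, so the interval is some kind of fourth.
Gb to C# is 7 semitones. A perfect fourth is 5, so 7 makes it doubly augmented.

doubly augmented fourth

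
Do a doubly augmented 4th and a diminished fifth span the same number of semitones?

No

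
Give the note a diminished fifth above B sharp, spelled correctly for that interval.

F#

B up a perfect fifth is F#, so the target letter is F.
From B#, a diminished fifth is 6 semitones up: F#.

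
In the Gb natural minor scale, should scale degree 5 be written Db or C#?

Db

Each scale degree takes a distinct letter name. Degree 5 of a scale on G must use the letter D.
Db and C# are enharmonically the same pitch, but only Db uses the letter D, so it is the correct spelling here.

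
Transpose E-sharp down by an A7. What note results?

F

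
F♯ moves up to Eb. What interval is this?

diminished seventh

The letter names run F→E, a span of 6 letter steps, so the interval is some kind of seventh.
F# to Eb is 9 semitones. A major seventh is 11, so 9 makes it diminished.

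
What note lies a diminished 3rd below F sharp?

A third below F lands on the letter D.
A diminished third spans 2 semitones, so F# moves to pitch class 4. On the letter D that is D##.

D##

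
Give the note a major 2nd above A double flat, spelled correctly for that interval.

A second above A lands on the letter B.
A major second spans 2 semitones, so Abb moves to pitch class 9. On the letter B that is Bbb.

Bbb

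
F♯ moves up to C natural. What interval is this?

diminished fifth

The letter names run F→C, a span of 4 letter steps, so the interval is some kind of fifth.
F# to C is 6 semitones. A perfect fifth is 7, so 6 makes it diminished.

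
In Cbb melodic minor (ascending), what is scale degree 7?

Degree 7 takes the letter 6 steps above C, which is B.
In melodic minor (ascending), degree 7 sits 11 semitones above the tonic. Cbb + 11 semitones is pitch class 9, spelled on B as Bbb.

Bbb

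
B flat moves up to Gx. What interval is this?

doubly augmented sixth

The letter names run B→G, a span of 5 letter steps, so the interval is some kind of sixth.
Bb to G## is 11 semitones. A major sixth is 9, so 11 makes it doubly augmented.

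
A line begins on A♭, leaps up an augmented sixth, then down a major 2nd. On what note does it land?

An augmented sixth up from Ab is F# (letter F, 10 semitones up).
A major second down from F# is E (letter E, 2 semitones down).

E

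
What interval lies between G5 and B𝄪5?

doubly augmented third

The letter names run G→B, a span of 2 letter steps, so the interval is some kind of third.
G to B## is 6 semitones. A major third is 4, so 6 makes it doubly augmented.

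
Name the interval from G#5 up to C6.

Counting letters G–A–B–C gives a fourth.
G#→C = 4 semitones, 1 narrower than the perfect fourth (5), so diminished.

diminished fourth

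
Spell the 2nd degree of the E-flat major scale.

F

Degree 2 takes the letter 1 step above E, which is F.
In major, degree 2 sits 2 semitones above the tonic. Eb + 2 semitones is pitch class 5, spelled on F as F.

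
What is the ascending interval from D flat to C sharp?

augmented seventh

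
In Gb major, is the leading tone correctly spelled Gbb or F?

F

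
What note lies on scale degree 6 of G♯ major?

Degree 6 takes the letter 5 steps above G, which is E.
In major, degree 6 sits 9 semitones above the tonic. G# + 9 semitones is pitch class 5, spelled on E as E#.

E#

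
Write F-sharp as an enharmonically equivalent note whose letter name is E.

E##

F# is pitch class 6. The letter E alone is pitch class 4.
To reach pitch class 6 from E requires an offset of +2 semitones, i.e. double sharp: E##.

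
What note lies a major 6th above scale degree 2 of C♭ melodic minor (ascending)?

Bb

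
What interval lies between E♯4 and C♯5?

The letter names run E→C, a span of 5 letter steps, so the interval is some kind of sixth.
E# to C# is 8 semitones. A major sixth is 9, so 8 makes it minor.

minor sixth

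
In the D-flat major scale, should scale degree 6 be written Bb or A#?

Bb

Each scale degree takes a distinct letter name. Degree 6 of a scale on D must use the letter B.
Bb and A# are enharmonically the same pitch, but only Bb uses the letter B, so it is the correct spelling here.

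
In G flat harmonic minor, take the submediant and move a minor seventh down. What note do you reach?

The submediant of Gb harmonic minor is Ebb.
A minor seventh (10 semitones) below Ebb lands on the letter F, giving Fb.

Fb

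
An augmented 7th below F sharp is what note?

A seventh below F lands on the letter G.
An augmented seventh spans 12 semitones, so F# moves to pitch class 6. On the letter G that is Gb.

Gb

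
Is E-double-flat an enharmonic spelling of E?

No

Two spellings are enharmonically equivalent only if they share a pitch class.
Here Ebb → 2, E → 4; 2 ≠ 4, so they are not.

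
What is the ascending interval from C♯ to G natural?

diminished fifth

Counting letters C–D–E–F–G gives a fifth.
C#→G = 6 semitones, 1 narrower than the perfect fifth (7), so diminished.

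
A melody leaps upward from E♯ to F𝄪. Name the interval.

major second

Counting letters E–F gives a second.
E#→F## = 2 semitones, exactly the major second.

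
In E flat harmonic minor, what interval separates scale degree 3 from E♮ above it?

Scale degree 3 of Eb harmonic minor is Gb.
Gb up to E: letters G→E make it a sixth; 10 semitones makes it augmented.

augmented sixth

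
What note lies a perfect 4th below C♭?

A fourth below C lands on the letter G.
A perfect fourth spans 5 semitones, so Cb moves to pitch class 6. On the letter G that is Gb.

Gb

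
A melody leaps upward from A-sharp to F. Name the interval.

The letter names run A→F, a span of 5 letter steps, so the interval is some kind of sixth.
A# to F is 7 semitones. A major sixth is 9, so 7 makes it diminished.

diminished sixth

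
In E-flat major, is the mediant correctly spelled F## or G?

Each scale degree takes a distinct letter name. Degree 3 of a scale on E must use the letter G.
G and F## are enharmonically the same pitch, but only G uses the letter G, so it is the correct spelling here.

G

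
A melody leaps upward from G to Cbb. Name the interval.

doubly diminished fourth

The letter names run G→C, a span of 3 letter steps, so the interval is some kind of fourth.
G to Cbb is 3 semitones. A perfect fourth is 5, so 3 makes it doubly diminished.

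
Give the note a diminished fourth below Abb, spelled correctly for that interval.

Eb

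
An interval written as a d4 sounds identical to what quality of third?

A diminished fourth spans 4 semitones.
A third spanning 4 semitones is major (the major third is 4).

major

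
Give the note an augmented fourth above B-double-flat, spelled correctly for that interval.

A fourth above B lands on the letter E.
An augmented fourth spans 6 semitones, so Bbb moves to pitch class 3. On the letter E that is Eb.

Eb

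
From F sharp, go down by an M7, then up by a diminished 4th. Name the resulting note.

Cb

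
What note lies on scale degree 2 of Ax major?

Degree 2 takes the letter 1 step above A, which is B.
In major, degree 2 sits 2 semitones above the tonic. A## + 2 semitones is pitch class 1, spelled on B as B##.

B##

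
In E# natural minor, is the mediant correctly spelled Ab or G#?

Each scale degree takes a distinct letter name. Degree 3 of a scale on E must use the letter G.
G# and Ab are enharmonically the same pitch, but only G# uses the letter G, so it is the correct spelling here.

G#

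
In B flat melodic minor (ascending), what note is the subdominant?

Eb

The Bb melodic minor (ascending) scale runs Bb C Db Eb F G A.
Degree 4 is Eb.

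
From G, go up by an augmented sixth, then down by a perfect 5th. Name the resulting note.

A#

An augmented sixth up from G is E# (letter E, 10 semitones up).
A perfect fifth down from E# is A# (letter A, 7 semitones down).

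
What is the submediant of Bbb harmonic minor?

Gbb

The Bbb harmonic minor scale runs Bbb Cb Dbb Ebb Fb Gbb Ab.
Degree 6 is Gbb.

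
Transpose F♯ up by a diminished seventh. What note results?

F up a major seventh is E, so the target letter is E.
From F#, a diminished seventh is 9 semitones up: Eb.

Eb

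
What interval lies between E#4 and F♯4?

minor second

The letter names run E→F, a span of 1 letter step, so the interval is some kind of second.
E# to F# is 1 semitone. A major second is 2, so 1 makes it minor.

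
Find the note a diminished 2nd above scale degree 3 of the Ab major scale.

Scale degree 3 of Ab major is C.
A diminished second (0 semitones) above C lands on the letter D, giving Dbb.

Dbb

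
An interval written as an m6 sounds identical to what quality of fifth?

A minor sixth spans 8 semitones.
A fifth spanning 8 semitones is augmented (the perfect fifth is 7).

augmented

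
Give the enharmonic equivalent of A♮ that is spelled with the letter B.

A is pitch class 9. The letter B alone is pitch class 11.
To reach pitch class 9 from B requires an offset of -2 semitones, i.e. double flat: Bbb.

Bbb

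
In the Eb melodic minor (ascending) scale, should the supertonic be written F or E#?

Each scale degree takes a distinct letter name. Degree 2 of a scale on E must use the letter F.
F and E# are enharmonically the same pitch, but only F uses the letter F, so it is the correct spelling here.

F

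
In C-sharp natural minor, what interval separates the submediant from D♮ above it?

perfect fourth

The submediant of C# natural minor is A.
A up to D: letters A→D make it a fourth; 5 semitones makes it perfect.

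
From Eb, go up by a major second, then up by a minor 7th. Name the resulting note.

Eb

A major second up from Eb is F (letter F, 2 semitones up).
A minor seventh up from F is Eb (letter E, 10 semitones up).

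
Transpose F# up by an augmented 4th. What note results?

B#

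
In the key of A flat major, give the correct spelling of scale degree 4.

Db

Degree 4 takes the letter 3 steps above A, which is D.
In major, degree 4 sits 5 semitones above the tonic. Ab + 5 semitones is pitch class 1, spelled on D as Db.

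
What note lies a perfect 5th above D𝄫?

D up a perfect fifth is A, so the target letter is A.
From Dbb, a perfect fifth is 7 semitones up: Abb.

Abb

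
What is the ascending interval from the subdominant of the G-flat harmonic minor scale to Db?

major second

The subdominant of Gb harmonic minor is Cb.
Cb up to Db: letters C→D make it a second; 2 semitones makes it major.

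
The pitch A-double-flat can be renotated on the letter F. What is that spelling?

F##

Plain F sits 2 semitones below Abb, so on the letter F the same pitch needs a double sharp: F##.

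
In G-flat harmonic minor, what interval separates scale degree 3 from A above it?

augmented seventh

Scale degree 3 of Gb harmonic minor is Bbb.
Bbb up to A: letters B→A make it a seventh; 12 semitones makes it augmented.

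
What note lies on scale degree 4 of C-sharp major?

The C# major scale runs C# D# E# F# G# A# B#.
Degree 4 is F#.

F#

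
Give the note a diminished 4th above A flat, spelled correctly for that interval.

Dbb

A up a perfect fourth is D, so the target letter is D.
From Ab, a diminished fourth is 4 semitones up: Dbb.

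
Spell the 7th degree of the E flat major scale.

Degree 7 takes the letter 6 steps above E, which is D.
In major, degree 7 sits 11 semitones above the tonic. Eb + 11 semitones is pitch class 2, spelled on D as D.

D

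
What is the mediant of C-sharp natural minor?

E

Degree 3 takes the letter 2 steps above C, which is E.
In natural minor, degree 3 sits 3 semitones above the tonic. C# + 3 semitones is pitch class 4, spelled on E as E.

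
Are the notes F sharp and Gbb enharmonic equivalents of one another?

F# is pitch class 6; Gbb is pitch class 5.
The pitch classes differ (6 vs. 5), so they are not enharmonic equivalents.

No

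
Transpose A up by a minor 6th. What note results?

A up a major sixth is F#, so the target letter is F.
From A, a minor sixth is 8 semitones up: F.

F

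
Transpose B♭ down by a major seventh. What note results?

Cb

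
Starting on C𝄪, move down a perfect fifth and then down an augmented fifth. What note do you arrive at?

A perfect fifth down from C## is F## (letter F, 7 semitones down).
An augmented fifth down from F## is B (letter B, 8 semitones down).

B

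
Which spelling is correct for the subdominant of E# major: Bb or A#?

A#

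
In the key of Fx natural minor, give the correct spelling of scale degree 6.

Degree 6 takes the letter 5 steps above F, which is D.
In natural minor, degree 6 sits 8 semitones above the tonic. F## + 8 semitones is pitch class 3, spelled on D as D#.

D#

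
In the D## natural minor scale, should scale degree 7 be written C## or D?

Each scale degree takes a distinct letter name. Degree 7 of a scale on D must use the letter C.
C## and D are enharmonically the same pitch, but only C## uses the letter C, so it is the correct spelling here.

C##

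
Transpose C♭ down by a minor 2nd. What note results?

C down a major second is Bb, so the target letter is B.
From Cb, a minor second is 1 semitone down: Bb.

Bb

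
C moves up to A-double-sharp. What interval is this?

Counting letters C–D–E–F–G–A gives a sixth.
C→A## = 11 semitones, 2 wider than the major sixth (9), so doubly augmented.

doubly augmented sixth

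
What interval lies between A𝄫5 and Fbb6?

The letter names run A→F, a span of 5 letter steps, so the interval is some kind of sixth.
Abb to Fbb is 8 semitones. A major sixth is 9, so 8 makes it minor.

minor sixth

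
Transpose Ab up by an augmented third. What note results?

C#

A third above A lands on the letter C.
An augmented third spans 5 semitones, so Ab moves to pitch class 1. On the letter C that is C#.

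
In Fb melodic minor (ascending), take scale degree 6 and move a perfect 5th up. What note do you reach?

Scale degree 6 of Fb melodic minor (ascending) is Db.
A perfect fifth (7 semitones) above Db lands on the letter A, giving Ab.

Ab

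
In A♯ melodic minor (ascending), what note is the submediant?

F##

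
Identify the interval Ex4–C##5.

minor sixth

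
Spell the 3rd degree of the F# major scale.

The F# major scale runs F# G# A# B C# D# E#.
Degree 3 is A#.

A#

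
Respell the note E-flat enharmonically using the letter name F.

Eb is pitch class 3. The letter F alone is pitch class 5.
To reach pitch class 3 from F requires an offset of -2 semitones, i.e. double flat: Fbb.

Fbb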